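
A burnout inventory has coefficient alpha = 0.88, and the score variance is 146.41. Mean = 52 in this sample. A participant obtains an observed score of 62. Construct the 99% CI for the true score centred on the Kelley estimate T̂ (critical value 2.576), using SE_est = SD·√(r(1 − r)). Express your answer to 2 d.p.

[50.67, 70.93]

SD = √146.41 = 12.100
T̂ = 0.880(62) + 0.120(52) ≈ 60.800
SE_est = 12.100·√(0.880·0.120) ≈ 3.932
CI = 60.800 ± 2.576 · 3.932 → [50.671, 70.929]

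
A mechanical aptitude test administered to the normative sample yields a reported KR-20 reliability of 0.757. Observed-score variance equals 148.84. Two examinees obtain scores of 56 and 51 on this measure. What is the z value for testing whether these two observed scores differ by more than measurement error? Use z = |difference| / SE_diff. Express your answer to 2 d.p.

SD = √148.84 ≈ 12.20000
SEM = 12.20000 × √(1 − 0.75700) = 12.20000 × √0.24300 ≈ 12.20000 × 0.49295 ≈ 6.01399
SE_diff = √2 × SEM ≈ 8.50507
z = |56 − 51| / 8.50507 = 5 / 8.50507 ≈ 0.58788

0.59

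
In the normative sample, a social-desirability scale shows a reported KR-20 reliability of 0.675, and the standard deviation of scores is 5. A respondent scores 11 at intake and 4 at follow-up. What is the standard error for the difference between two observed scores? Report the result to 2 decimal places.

SEM = 5.000×√(1 − 0.675) ≈ 2.850
SE_diff = √2 × SEM ≈ 4.031

4.03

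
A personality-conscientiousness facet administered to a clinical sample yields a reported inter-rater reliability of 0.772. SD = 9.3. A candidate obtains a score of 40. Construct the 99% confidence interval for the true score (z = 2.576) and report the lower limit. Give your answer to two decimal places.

SEM = 9.3000 · √(1 − 0.7720) = 9.3000 · √0.2280 ≈ 9.3000 · 0.4775 ≈ 4.4407
Half-width = 2.576·4.4407 ≈ 11.4392
Lower limit = 40 − 11.4392 ≈ 28.5608

28.56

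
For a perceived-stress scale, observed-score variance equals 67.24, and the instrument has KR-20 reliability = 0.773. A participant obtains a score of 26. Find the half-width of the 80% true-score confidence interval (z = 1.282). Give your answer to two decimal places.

SD = √67.24 = 8.20000
The standard error of measurement is 8.20000·√(1 − 0.77300) ≃ 8.20000·0.47645 ≃ 3.90685.
1.282 · SEM ≃ 5.00858

5.01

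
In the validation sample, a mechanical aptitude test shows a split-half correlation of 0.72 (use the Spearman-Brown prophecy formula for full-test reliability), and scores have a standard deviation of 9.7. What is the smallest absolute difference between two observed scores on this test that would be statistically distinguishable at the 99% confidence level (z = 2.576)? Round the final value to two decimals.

Spearman-Brown: r = 2(0.72) / (1 + 0.72) = 1.4400 / 1.7200 ≈ 0.8372
SEM = 9.7000 × √(1 − 0.8372) = 9.7000 × √0.1628 ≈ 9.7000 × 0.4035 ≈ 3.9137
SE_diff = √2 × SEM ≈ 5.5348
Minimum reliable difference = 2.576 × SE_diff ≈ 2.576 × 5.5348 ≈ 14.2576

14.26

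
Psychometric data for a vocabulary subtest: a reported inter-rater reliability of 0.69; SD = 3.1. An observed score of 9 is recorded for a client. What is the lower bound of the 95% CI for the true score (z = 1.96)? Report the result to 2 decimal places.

SEM = 3.1000*√(1 − 0.6900) ≈ 1.7260
1.96 * SEM ≈ 3.3830
Lower limit = 9 − 3.3830 ≈ 5.6170

5.62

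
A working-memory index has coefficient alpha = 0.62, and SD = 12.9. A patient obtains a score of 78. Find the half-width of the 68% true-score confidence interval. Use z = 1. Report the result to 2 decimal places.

SEM = 12.900·√(1 − 0.620) ≈ 7.952
Half-width = 1·7.952 ≈ 7.952

7.95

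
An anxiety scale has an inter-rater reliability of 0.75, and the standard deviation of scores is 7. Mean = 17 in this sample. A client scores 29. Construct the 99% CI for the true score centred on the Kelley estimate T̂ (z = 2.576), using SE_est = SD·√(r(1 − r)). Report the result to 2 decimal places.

T̂ = 0.7500(29) + 0.2500(17) ≈ 26.0000
SE_est = 7.0000×√(0.7500×0.2500) ≈ 3.0311
99% CI: 26.0000 ± 7.8081 ≈ (18.1919, 33.8081)

[18.19, 33.81]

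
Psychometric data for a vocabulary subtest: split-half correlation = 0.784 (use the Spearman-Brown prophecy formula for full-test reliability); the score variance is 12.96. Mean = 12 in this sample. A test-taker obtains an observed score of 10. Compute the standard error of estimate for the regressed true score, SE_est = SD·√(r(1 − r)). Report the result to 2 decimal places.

1.17

σ = 12.96^(1/2) = 3.600
r_full = 2·0.784 / (1 + 0.784) ≈ 0.879
SE_est = SD × √(r(1 − r)) = 3.600 × √0.106 ≈ 3.600 × 0.326 ≈ 1.174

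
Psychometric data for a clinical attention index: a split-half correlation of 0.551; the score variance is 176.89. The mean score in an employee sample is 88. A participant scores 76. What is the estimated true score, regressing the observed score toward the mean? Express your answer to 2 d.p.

79.47

Full-length reliability (Spearman-Brown) = 2(0.551)/(1+0.551) ≈ 0.71051
Estimated true score = 0.71051*76 + (1 − 0.71051)*88 ≈ 79.47389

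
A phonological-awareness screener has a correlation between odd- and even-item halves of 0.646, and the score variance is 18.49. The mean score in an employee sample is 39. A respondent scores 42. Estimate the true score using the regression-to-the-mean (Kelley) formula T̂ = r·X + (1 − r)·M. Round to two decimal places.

41.35

r_full = 2·0.646 / (1 + 0.646) ≃ 0.78493
Estimated true score = 0.78493×42 + (1 − 0.78493)×39 ≃ 41.35480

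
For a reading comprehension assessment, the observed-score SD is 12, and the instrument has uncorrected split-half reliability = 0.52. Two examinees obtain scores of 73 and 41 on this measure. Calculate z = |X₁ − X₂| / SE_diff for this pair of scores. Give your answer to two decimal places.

Full-length reliability (Spearman-Brown) = 2(0.52)/(1+0.52) ≈ 0.684
SEM = 12.000 * √(1 − 0.684) = 12.000 * √0.316 ≈ 12.000 * 0.562 ≈ 6.743
Standard error of the difference = 6.743·√2 ≈ 9.537
z = |73 − 41| / 9.537 = 32 / 9.537 ≈ 3.355

3.36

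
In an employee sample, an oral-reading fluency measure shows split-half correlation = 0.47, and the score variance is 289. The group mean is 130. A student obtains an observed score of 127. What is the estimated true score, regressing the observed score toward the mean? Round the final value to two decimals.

Full-length reliability (Spearman-Brown) = 2(0.47)/(1+0.47) ≈ 0.639
Estimated true score = 0.639*127 + (1 − 0.639)*130 ≈ 128.082

128.08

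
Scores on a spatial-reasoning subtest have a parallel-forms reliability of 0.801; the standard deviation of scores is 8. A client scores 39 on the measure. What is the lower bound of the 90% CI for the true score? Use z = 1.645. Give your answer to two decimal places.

33.13

SEM = 8.000×√(1 − 0.801) ≈ 3.569
Half-width = 1.645×3.569 ≈ 5.871
Lower limit = 39 − 5.871 ≈ 33.129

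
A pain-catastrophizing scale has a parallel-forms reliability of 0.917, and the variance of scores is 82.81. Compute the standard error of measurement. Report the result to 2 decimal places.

2.62

SD = √82.81 ≈ 9.10000
SEM = 9.10000 * √(1 − 0.91700) = 9.10000 * √0.08300 ≈ 9.10000 * 0.28810 ≈ 2.62168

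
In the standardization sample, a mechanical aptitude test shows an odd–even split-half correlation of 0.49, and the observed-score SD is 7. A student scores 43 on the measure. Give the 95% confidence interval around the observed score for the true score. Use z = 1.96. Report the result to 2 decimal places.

[34.97, 51.03]

Full-length reliability (Spearman-Brown) = 2(0.49)/(1+0.49) ≈ 0.6577
SEM = 7.0000 * √(1 − 0.6577) = 7.0000 * √0.3423 ≈ 7.0000 * 0.5850 ≈ 4.0953
Margin = 1.96 * 4.0953 ≈ 8.0269
CI = 43 ± 8.0269 → [34.9731, 51.0269]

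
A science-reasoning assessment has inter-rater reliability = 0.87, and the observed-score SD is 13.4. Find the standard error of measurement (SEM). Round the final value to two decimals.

SEM = 13.400 × √(1 − 0.870) = 13.400 × √0.130 ≃ 13.400 × 0.361 ≃ 4.831

4.83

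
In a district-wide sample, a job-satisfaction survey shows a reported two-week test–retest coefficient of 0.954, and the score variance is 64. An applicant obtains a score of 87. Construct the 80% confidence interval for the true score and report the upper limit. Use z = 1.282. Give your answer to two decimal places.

σ = 64^(1/2) = 8.000
SEM = 8.000·√(1 − 0.954) ≈ 1.716
1.282 · SEM ≈ 2.200
Upper bound: 87 + 2.200 = 89.200

89.20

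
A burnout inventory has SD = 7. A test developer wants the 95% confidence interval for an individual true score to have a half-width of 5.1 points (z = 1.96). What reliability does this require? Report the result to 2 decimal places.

Required SEM = 5.1 / 1.96 ≃ 2.60204
Required reliability = 1 − (SEM/SD)² = 1 − 0.13818 ≃ 0.86182

0.86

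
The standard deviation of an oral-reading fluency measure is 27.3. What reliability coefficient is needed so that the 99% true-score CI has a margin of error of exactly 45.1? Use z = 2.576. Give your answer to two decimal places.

Required SEM = 45.1 / 2.576 ≈ 17.5078
Required reliability = 1 − (SEM/SD)² = 1 − 0.4113 ≈ 0.5887

0.59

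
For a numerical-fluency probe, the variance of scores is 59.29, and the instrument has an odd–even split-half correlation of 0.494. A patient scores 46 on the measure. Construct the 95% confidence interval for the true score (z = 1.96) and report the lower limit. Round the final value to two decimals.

SD = √59.29 = 7.70000
Full-length reliability (Spearman-Brown) = 2(0.494)/(1+0.494) ≈ 0.66131
SEM = 7.70000 · √(1 − 0.66131) = 7.70000 · √0.33869 ≈ 7.70000 · 0.58197 ≈ 4.48116
1.96 · SEM ≈ 8.78308
Lower bound: 46 − 8.78308 = 37.21692

37.22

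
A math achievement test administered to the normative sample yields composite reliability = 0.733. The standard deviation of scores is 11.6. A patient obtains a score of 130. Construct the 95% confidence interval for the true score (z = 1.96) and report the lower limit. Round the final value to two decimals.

The standard error of measurement is 11.6000·√(1 − 0.7330) ≈ 11.6000·0.5167 ≈ 5.9940.
1.96 · SEM ≈ 11.7482
Lower bound: 130 − 11.7482 = 118.2518

118.25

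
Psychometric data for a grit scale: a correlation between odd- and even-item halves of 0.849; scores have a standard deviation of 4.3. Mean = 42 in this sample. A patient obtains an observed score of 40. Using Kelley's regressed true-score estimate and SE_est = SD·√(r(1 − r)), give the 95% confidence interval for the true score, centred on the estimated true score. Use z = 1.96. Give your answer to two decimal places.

Spearman-Brown: r = 2(0.849) / (1 + 0.849) = 1.698 / 1.849 ≈ 0.918
T̂ = r·X + (1 − r)·M = 0.918·40 + 0.082·42 ≈ 36.733 + 3.430 ≈ 40.163
SE_est = SD · √(r(1 − r)) = 4.300 · √0.075 ≈ 4.300 · 0.274 ≈ 1.178
95% CI: 40.163 ± 2.308 ≈ (37.855, 42.471)

[37.86, 42.47]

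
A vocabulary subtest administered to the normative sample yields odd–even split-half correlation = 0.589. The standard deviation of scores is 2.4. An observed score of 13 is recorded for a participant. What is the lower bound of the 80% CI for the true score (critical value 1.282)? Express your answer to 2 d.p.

Spearman-Brown: r = 2(0.589) / (1 + 0.589) = 1.1780 / 1.5890 ≃ 0.7413
SEM = 2.4000 · √(1 − 0.7413) = 2.4000 · √0.2587 ≃ 2.4000 · 0.5086 ≃ 1.2206
Half-width = 1.282·1.2206 ≃ 1.5648
Lower bound: 13 − 1.5648 = 11.4352

11.44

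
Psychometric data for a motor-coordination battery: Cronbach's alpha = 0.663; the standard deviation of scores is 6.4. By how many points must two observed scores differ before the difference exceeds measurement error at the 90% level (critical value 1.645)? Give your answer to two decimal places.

SEM = 6.400×√(1 − 0.663) ≈ 3.715
SE_diff = SEM × √2 ≈ 3.715 × 1.414 ≈ 5.254
Smallest detectable difference = 1.645×5.254 ≈ 8.643

8.64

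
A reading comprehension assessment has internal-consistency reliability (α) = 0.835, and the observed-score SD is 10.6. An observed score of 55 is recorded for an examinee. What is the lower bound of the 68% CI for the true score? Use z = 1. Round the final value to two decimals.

50.69

SEM = 10.6000 * √(1 − 0.8350) = 10.6000 * √0.1650 ≈ 10.6000 * 0.4062 ≈ 4.3057
1 * SEM ≈ 4.3057
Lower bound: 55 − 4.3057 = 50.6943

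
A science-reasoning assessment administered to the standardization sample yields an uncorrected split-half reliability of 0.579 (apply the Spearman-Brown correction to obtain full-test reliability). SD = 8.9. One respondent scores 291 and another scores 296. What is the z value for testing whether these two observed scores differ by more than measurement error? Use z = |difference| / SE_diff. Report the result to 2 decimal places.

Spearman-Brown: r = 2(0.579) / (1 + 0.579) = 1.1580 / 1.5790 ≃ 0.7334
SEM = 8.9000 * √(1 − 0.7334) = 8.9000 * √0.2666 ≃ 8.9000 * 0.5164 ≃ 4.5956
SE_diff = √2 * SEM ≃ 6.4991
z = 5 / 6.4991 ≃ 0.7693

0.77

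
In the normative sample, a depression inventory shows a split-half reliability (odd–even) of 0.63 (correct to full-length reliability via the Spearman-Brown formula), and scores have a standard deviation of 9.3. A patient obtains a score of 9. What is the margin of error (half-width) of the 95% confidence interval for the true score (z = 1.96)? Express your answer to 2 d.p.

Full-length reliability (Spearman-Brown) = 2(0.63)/(1+0.63) ≈ 0.7730
SEM = 9.3000 × √(1 − 0.7730) = 9.3000 × √0.2270 ≈ 9.3000 × 0.4764 ≈ 4.4309
1.96 × SEM ≈ 8.6845

8.68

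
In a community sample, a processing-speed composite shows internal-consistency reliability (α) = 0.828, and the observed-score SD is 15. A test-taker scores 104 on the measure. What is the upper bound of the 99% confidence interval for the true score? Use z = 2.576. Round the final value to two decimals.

SEM = 15.0000 · √(1 − 0.8280) = 15.0000 · √0.1720 ≈ 15.0000 · 0.4147 ≈ 6.2209
Margin = 2.576 · 6.2209 ≈ 16.0251
Upper bound: 104 + 16.0251 = 120.0251

120.03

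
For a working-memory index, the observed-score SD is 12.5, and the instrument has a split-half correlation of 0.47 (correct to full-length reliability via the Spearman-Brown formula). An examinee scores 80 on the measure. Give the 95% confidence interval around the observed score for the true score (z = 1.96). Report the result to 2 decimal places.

[65.29, 94.71]

r_full = 2·0.47 / (1 + 0.47) ≈ 0.6395
SEM = 12.5000 * √(1 − 0.6395) = 12.5000 * √0.3605 ≈ 12.5000 * 0.6005 ≈ 7.5057
1.96 * SEM ≈ 14.7111
95% CI: 80 ± 14.7111 = [65.2889, 94.7111]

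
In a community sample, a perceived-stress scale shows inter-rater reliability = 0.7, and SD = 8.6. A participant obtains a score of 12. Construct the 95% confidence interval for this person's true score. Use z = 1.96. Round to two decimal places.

The standard error of measurement is 8.600·√(1 − 0.700) ≈ 8.600·0.548 ≈ 4.710.
Half-width = 1.96·4.710 ≈ 9.232
95% CI: 12 ± 9.232 = [2.768, 21.232]

[2.77, 21.23]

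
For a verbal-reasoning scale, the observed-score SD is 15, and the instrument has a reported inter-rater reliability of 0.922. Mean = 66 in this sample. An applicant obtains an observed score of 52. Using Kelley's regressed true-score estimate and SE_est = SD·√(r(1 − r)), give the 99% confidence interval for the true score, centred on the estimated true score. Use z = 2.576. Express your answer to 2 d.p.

T̂ = 0.9220(52) + 0.0780(66) ≈ 53.0920
SE_est = 15.0000·√(0.9220·0.0780) ≈ 4.0226
CI = 53.0920 ± 2.576 · 4.0226 → [42.7298, 63.4542]

[42.73, 63.45]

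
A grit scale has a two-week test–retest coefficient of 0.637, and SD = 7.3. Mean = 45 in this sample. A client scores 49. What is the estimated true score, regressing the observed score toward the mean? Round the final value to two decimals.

Estimated true score = 0.6370×49 + (1 − 0.6370)×45 ≈ 47.5480

47.55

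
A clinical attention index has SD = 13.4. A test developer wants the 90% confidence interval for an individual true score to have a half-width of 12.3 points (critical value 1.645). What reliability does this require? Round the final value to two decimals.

SEM needed = half-width / z = 12.3/1.645 ≈ 7.477
r = 1 − (7.477/13.4)² ≈ 1 − 0.311 ≈ 0.689

0.69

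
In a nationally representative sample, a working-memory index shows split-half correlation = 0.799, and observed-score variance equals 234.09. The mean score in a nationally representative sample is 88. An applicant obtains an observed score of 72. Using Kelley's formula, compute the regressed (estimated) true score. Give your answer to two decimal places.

Spearman-Brown: r = 2(0.799) / (1 + 0.799) = 1.5980 / 1.7990 ≈ 0.8883
T̂ = 0.8883(72) + 0.1117(88) ≈ 73.7877

73.79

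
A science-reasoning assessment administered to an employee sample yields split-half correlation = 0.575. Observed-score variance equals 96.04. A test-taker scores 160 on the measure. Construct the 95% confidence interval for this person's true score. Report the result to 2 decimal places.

[150.02, 169.98]

SD = √96.04 = 9.800
r_full = 2·0.575 / (1 + 0.575) ≈ 0.730
SEM = 9.800*√(1 − 0.730) ≈ 5.091
Margin = 1.96 * 5.091 ≈ 9.978
95% CI: 160 ± 9.978 = [150.022, 169.978]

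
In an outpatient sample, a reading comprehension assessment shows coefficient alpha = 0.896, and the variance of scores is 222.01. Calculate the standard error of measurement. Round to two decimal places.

σ = 222.01^(1/2) = 14.90000
SEM = 14.90000 × √(1 − 0.89600) = 14.90000 × √0.10400 ≈ 14.90000 × 0.32249 ≈ 4.80511

4.81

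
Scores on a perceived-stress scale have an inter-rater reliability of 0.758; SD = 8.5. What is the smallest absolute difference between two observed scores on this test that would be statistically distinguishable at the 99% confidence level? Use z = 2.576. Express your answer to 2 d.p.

The standard error of measurement is 8.50000×√(1 − 0.75800) ≈ 8.50000×0.49193 ≈ 4.18145.
Standard error of the difference = 4.18145·√2 ≈ 5.91346
Smallest detectable difference = 2.576×5.91346 ≈ 15.23307

15.23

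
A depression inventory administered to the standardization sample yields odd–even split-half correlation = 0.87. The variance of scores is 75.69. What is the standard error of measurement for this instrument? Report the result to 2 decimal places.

σ = 75.69^(1/2) = 8.700
r_full = 2·0.87 / (1 + 0.87) ≈ 0.930
The standard error of measurement is 8.700*√(1 − 0.930) ≈ 8.700*0.264 ≈ 2.294.

2.29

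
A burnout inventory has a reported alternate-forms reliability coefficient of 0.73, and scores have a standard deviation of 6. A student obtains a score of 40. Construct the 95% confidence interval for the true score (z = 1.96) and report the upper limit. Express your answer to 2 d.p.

46.11

SEM = 6.000 · √(1 − 0.730) = 6.000 · √0.270 ≈ 6.000 · 0.520 ≈ 3.118
1.96 · SEM ≈ 6.111
Upper bound: 40 + 6.111 = 46.111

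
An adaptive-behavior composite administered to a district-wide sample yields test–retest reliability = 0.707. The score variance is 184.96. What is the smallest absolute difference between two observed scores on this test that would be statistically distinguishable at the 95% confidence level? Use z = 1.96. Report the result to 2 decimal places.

SD = √184.96 ≃ 13.6000
SEM = 13.6000 · √(1 − 0.7070) = 13.6000 · √0.2930 ≃ 13.6000 · 0.5413 ≃ 7.3616
SE_diff = √2 · SEM ≃ 10.4109
Minimum reliable difference = 1.96 · SE_diff ≃ 1.96 · 10.4109 ≃ 20.4053

20.41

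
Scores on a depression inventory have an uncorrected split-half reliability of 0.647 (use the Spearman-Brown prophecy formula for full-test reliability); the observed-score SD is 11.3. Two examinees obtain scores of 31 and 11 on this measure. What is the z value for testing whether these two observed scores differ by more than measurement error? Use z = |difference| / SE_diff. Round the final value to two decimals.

Spearman-Brown: r = 2(0.647) / (1 + 0.647) = 1.2940 / 1.6470 ≈ 0.7857
SEM = 11.3000*√(1 − 0.7857) ≈ 5.2314
SE_diff = √2 * SEM ≈ 7.3983
z = 20 / 7.3983 ≈ 2.7033

2.70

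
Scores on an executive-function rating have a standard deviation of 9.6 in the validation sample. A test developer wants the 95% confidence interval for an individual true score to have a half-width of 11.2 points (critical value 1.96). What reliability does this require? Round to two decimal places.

SEM needed = half-width / z = 11.2/1.96 ≈ 5.7143
r = 1 − (SEM / SD)² = 1 − (5.7143 / 9.6)² ≈ 1 − 0.3543 ≈ 0.6457

0.65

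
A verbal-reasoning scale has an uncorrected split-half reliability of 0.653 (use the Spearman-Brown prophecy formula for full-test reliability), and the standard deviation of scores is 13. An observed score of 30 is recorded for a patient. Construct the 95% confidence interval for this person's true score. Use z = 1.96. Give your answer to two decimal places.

[18.33, 41.67]

r_full = 2·0.653 / (1 + 0.653) ≈ 0.790
SEM = 13.000 × √(1 − 0.790) = 13.000 × √0.210 ≈ 13.000 × 0.458 ≈ 5.956
1.96 × SEM ≈ 11.674
Interval: (18.326, 41.674)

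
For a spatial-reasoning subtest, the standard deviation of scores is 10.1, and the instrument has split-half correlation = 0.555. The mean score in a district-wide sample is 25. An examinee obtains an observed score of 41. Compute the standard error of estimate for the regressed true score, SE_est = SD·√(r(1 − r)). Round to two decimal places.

r_full = 2·0.555 / (1 + 0.555) ≈ 0.71383
SE_est = 10.10000·√(0.71383·0.28617) ≈ 4.56491

4.56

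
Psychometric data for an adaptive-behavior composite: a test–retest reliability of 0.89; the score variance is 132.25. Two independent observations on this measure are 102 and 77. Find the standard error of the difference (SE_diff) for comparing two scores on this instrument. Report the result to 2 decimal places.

SD = √132.25 ≈ 11.500
SEM = 11.500 × √(1 − 0.890) = 11.500 × √0.110 ≈ 11.500 × 0.332 ≈ 3.814
SE_diff = SEM × √2 ≈ 3.814 × 1.414 ≈ 5.394

5.39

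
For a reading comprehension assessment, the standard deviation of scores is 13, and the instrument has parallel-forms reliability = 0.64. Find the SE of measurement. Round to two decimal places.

7.80

SEM = 13.000 · √(1 − 0.640) = 13.000 · √0.360 ≃ 13.000 · 0.600 ≃ 7.800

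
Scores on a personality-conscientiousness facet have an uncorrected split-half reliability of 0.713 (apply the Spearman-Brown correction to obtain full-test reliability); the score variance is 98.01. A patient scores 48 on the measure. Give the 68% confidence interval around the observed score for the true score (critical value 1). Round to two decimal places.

σ = 98.01^(1/2) = 9.90000
r_full = 2·0.713 / (1 + 0.713) ≈ 0.83246
SEM = 9.90000 * √(1 − 0.83246) = 9.90000 * √0.16754 ≈ 9.90000 * 0.40932 ≈ 4.05226
1 * SEM ≈ 4.05226
CI = 48 ± 4.05226 → [43.94774, 52.05226]

[43.95, 52.05]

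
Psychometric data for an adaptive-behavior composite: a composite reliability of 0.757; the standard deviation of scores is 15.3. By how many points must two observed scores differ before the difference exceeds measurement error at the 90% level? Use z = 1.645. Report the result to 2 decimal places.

17.55

SEM = 15.3000×√(1 − 0.7570) ≈ 7.5421
SE_diff = √2 × SEM ≈ 10.6662
Smallest detectable difference = 1.645×10.6662 ≈ 17.5459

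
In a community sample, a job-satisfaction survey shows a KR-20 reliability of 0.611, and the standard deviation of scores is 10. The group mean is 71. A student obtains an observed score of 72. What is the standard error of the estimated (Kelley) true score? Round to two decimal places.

4.88

SE_est = SD × √(r(1 − r)) = 10.0000 × √0.2377 ≈ 10.0000 × 0.4875 ≈ 4.8752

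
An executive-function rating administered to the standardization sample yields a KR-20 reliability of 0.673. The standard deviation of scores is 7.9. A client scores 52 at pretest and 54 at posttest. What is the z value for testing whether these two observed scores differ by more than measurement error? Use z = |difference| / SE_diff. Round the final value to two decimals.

SEM = 7.900×√(1 − 0.673) ≈ 4.518
Standard error of the difference = 4.518·√2 ≈ 6.389
z = |52 − 54| / 6.389 = 2 / 6.389 ≈ 0.313

0.31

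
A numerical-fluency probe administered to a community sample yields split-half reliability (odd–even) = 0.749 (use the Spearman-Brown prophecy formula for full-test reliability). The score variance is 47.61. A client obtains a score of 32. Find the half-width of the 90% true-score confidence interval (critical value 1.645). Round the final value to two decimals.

SD = √47.61 = 6.900
Full-length reliability (Spearman-Brown) = 2(0.749)/(1+0.749) ≈ 0.856
SEM = 6.900*√(1 − 0.856) ≈ 2.614
Half-width = 1.645*2.614 ≈ 4.300

4.30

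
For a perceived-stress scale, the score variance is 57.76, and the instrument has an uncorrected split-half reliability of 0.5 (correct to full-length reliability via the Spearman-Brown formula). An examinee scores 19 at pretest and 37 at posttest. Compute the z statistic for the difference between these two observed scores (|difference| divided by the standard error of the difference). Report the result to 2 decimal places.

2.90

σ = 57.76^(1/2) = 7.600
r_full = 2·0.5 / (1 + 0.5) ≈ 0.667
The standard error of measurement is 7.600·√(1 − 0.667) ≈ 7.600·0.577 ≈ 4.388.
SE_diff = √2 · SEM ≈ 6.205
z = 18 / 6.205 ≈ 2.901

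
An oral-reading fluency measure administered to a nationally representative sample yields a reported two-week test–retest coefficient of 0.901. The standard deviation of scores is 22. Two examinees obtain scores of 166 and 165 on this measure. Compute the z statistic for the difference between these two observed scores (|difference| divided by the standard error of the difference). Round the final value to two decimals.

0.10

SEM = 22.000×√(1 − 0.901) ≈ 6.922
Standard error of the difference = 6.922·√2 ≈ 9.789
z = 1 / 9.789 ≈ 0.102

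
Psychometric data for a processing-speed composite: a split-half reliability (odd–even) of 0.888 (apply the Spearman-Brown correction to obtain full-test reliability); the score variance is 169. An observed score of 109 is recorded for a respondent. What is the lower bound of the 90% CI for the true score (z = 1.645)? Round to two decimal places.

SD = √169 = 13.00000
Full-length reliability (Spearman-Brown) = 2(0.888)/(1+0.888) ≈ 0.94068
The standard error of measurement is 13.00000·√(1 − 0.94068) ≈ 13.00000·0.24356 ≈ 3.16629.
1.645 · SEM ≈ 5.20856
Lower limit = 109 − 5.20856 ≈ 103.79144

103.79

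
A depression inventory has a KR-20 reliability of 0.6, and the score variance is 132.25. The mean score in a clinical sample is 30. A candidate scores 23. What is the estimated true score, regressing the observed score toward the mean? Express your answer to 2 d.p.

Estimated true score = 0.60000*23 + (1 − 0.60000)*30 ≈ 25.80000

25.80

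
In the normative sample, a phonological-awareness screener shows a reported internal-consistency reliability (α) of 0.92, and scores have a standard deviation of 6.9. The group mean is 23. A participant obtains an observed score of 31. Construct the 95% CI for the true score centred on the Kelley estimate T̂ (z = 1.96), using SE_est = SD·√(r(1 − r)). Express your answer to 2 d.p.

[26.69, 34.03]

T̂ = r·X + (1 − r)·M = 0.920*31 + 0.080*23 = 28.520 + 1.840 ≈ 30.360
SE_est = SD * √(r(1 − r)) = 6.900 * √0.074 ≈ 6.900 * 0.271 ≈ 1.872
95% CI: 30.360 ± 3.669 ≈ (26.691, 34.029)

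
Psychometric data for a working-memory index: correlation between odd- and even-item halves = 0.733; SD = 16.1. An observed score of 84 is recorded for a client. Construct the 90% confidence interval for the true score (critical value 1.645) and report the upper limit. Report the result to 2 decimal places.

Spearman-Brown: r = 2(0.733) / (1 + 0.733) = 1.466 / 1.733 ≈ 0.846
SEM = 16.100×√(1 − 0.846) ≈ 6.319
Margin = 1.645 × 6.319 ≈ 10.396
Upper bound: 84 + 10.396 = 94.396

94.40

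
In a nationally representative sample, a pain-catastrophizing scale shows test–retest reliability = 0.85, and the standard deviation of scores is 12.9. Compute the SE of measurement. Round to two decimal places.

SEM = 12.900 · √(1 − 0.850) = 12.900 · √0.150 ≃ 12.900 · 0.387 ≃ 4.996

5.00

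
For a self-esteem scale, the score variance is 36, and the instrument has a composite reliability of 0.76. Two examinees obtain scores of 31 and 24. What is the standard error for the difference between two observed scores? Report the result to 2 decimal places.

SD = √36 ≈ 6.000
SEM = 6.000*√(1 − 0.760) ≈ 2.939
SE_diff = SEM * √2 ≈ 2.939 * 1.414 ≈ 4.157

4.16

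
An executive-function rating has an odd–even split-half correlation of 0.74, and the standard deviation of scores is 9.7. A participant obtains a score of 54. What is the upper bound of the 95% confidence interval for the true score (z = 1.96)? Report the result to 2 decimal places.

61.35

Spearman-Brown: r = 2(0.74) / (1 + 0.74) = 1.4800 / 1.7400 ≈ 0.8506
SEM = 9.7000*√(1 − 0.8506) ≈ 3.7496
1.96 * SEM ≈ 7.3492
Upper bound: 54 + 7.3492 = 61.3492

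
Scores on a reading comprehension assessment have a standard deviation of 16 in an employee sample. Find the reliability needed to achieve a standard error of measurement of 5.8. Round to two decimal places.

r = 1 − (SEM / SD)² = 1 − (5.800 / 16)² ≈ 1 − 0.131 ≈ 0.869

0.87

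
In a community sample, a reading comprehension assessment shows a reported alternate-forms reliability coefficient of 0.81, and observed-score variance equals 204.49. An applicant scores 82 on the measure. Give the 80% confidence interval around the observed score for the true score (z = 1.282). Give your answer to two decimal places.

SD = √204.49 = 14.300
The standard error of measurement is 14.300*√(1 − 0.810) ≃ 14.300*0.436 ≃ 6.233.
Half-width = 1.282*6.233 ≃ 7.991
CI = 82 ± 7.991 → [74.009, 89.991]

[74.01, 89.99]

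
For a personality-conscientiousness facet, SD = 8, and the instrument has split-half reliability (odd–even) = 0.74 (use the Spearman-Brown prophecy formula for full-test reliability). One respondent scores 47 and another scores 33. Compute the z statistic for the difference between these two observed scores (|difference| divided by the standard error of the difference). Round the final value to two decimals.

3.20

r_full = 2·0.74 / (1 + 0.74) ≈ 0.851
SEM = 8.000 × √(1 − 0.851) = 8.000 × √0.149 ≈ 8.000 × 0.387 ≈ 3.092
SE_diff = SEM × √2 ≈ 3.092 × 1.414 ≈ 4.373
z = 14 / 4.373 ≈ 3.201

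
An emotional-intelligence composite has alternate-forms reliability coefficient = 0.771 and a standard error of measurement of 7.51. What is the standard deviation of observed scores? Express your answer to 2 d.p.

SD = SEM / √(1 − r) = 7.51 / √0.2290 ≈ 7.51 / 0.4785 ≈ 15.6936

15.69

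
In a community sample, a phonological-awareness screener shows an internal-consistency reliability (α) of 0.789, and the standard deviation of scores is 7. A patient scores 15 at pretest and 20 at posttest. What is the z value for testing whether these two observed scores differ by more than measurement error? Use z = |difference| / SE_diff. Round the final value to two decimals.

1.10

SEM = 7.000 * √(1 − 0.789) = 7.000 * √0.211 ≈ 7.000 * 0.459 ≈ 3.215
SE_diff = SEM * √2 ≈ 3.215 * 1.414 ≈ 4.547
z = 5 / 4.547 ≈ 1.100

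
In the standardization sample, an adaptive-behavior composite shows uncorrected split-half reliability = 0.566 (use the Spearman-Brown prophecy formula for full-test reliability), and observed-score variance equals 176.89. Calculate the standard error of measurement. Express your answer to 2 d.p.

SD = √176.89 ≈ 13.30000
r_full = 2·0.566 / (1 + 0.566) ≈ 0.72286
SEM = 13.30000 * √(1 − 0.72286) = 13.30000 * √0.27714 ≈ 13.30000 * 0.52644 ≈ 7.00165

7.00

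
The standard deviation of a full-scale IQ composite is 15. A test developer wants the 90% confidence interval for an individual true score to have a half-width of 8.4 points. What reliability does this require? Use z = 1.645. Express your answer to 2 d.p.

Required SEM = 8.4 / 1.645 ≈ 5.106
Required reliability = 1 − (SEM/SD)² = 1 − 0.116 ≈ 0.884

0.88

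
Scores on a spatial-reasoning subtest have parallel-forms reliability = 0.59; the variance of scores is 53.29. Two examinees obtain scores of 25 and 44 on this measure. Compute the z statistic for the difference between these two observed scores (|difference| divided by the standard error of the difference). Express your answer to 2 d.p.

SD = √53.29 ≃ 7.3000
SEM = 7.3000 * √(1 − 0.5900) = 7.3000 * √0.4100 ≃ 7.3000 * 0.6403 ≃ 4.6743
SE_diff = SEM * √2 ≃ 4.6743 * 1.4142 ≃ 6.6104
z = |25 − 44| / 6.6104 = 19 / 6.6104 ≃ 2.8742

2.87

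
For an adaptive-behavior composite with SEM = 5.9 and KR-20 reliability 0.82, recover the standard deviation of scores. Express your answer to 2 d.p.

σ = SEM·(1 − r)^(−1/2) ≈ 5.9*2.3570 ≈ 13.9064

13.91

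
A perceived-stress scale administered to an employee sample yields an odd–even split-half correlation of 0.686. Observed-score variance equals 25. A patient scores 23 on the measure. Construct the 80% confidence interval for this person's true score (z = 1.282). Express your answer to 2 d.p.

[20.23, 25.77]

SD = √25 ≈ 5.0000
r_full = 2·0.686 / (1 + 0.686) ≈ 0.8138
SEM = 5.0000 * √(1 − 0.8138) = 5.0000 * √0.1862 ≈ 5.0000 * 0.4316 ≈ 2.1578
Half-width = 1.282*2.1578 ≈ 2.7663
CI = 23 ± 2.7663 → [20.2337, 25.7663]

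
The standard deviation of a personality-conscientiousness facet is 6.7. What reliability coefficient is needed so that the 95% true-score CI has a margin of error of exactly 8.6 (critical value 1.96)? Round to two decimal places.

SEM needed = half-width / z = 8.6/1.96 ≈ 4.3878
r = 1 − (4.3878/6.7)² ≈ 1 − 0.4289 ≈ 0.5711

0.57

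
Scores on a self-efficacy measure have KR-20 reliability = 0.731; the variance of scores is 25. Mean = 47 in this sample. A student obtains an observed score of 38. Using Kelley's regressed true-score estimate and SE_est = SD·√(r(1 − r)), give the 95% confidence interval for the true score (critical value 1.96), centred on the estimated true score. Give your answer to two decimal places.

SD = √25 ≈ 5.0000
Estimated true score = 0.7310·38 + (1 − 0.7310)·47 ≈ 40.4210
SE_est = 5.0000·√(0.7310·0.2690) ≈ 2.2172
95% CI: 40.4210 ± 4.3457 ≈ (36.0753, 44.7667)

[36.08, 44.77]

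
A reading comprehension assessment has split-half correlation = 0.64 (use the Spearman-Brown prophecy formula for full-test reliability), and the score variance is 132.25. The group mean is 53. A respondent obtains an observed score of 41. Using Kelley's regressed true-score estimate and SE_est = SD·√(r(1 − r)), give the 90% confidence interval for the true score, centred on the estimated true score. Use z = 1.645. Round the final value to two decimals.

[35.80, 51.46]

SD = √132.25 ≈ 11.5000
r_full = 2·0.64 / (1 + 0.64) ≈ 0.7805
Estimated true score = 0.7805·41 + (1 − 0.7805)·53 ≈ 43.6341
SE_est = SD · √(r(1 − r)) = 11.5000 · √0.1713 ≈ 11.5000 · 0.4139 ≈ 4.7600
CI = 43.6341 ± 1.645 · 4.7600 → [35.8039, 51.4644]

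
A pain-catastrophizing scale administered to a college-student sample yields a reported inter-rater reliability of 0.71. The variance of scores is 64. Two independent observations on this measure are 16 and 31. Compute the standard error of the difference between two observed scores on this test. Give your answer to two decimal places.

6.09

SD = √64 = 8.0000
SEM = 8.0000×√(1 − 0.7100) ≃ 4.3081
SE_diff = √2 × SEM ≃ 6.0926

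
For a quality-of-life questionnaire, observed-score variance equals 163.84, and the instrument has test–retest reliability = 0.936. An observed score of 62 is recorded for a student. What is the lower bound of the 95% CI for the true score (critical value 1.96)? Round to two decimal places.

55.65

σ = 163.84^(1/2) = 12.8000
SEM = 12.8000×√(1 − 0.9360) ≈ 3.2382
1.96 × SEM ≈ 6.3468
Lower bound: 62 − 6.3468 = 55.6532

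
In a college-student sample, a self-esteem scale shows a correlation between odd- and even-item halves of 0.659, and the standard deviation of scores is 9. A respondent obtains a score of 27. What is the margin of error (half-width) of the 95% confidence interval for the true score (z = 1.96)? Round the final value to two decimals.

r_full = 2·0.659 / (1 + 0.659) ≈ 0.794
SEM = 9.000 · √(1 − 0.794) = 9.000 · √0.206 ≈ 9.000 · 0.453 ≈ 4.080
1.96 · SEM ≈ 7.997

8.00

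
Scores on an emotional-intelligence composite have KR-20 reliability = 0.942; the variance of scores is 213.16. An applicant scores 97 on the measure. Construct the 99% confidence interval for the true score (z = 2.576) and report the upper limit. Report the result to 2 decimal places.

106.06

σ = 213.16^(1/2) = 14.6000
SEM = 14.6000*√(1 − 0.9420) ≈ 3.5161
Margin = 2.576 * 3.5161 ≈ 9.0576
Upper bound: 97 + 9.0576 = 106.0576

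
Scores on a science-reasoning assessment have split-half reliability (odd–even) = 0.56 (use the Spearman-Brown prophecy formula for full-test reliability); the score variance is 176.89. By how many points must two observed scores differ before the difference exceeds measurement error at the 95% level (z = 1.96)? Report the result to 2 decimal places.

19.58

SD = √176.89 ≃ 13.3000
r_full = 2·0.56 / (1 + 0.56) ≃ 0.7179
The standard error of measurement is 13.3000×√(1 − 0.7179) ≃ 13.3000×0.5311 ≃ 7.0634.
SE_diff = SEM × √2 ≃ 7.0634 × 1.4142 ≃ 9.9892
Minimum reliable difference = 1.96 × SE_diff ≃ 1.96 × 9.9892 ≃ 19.5788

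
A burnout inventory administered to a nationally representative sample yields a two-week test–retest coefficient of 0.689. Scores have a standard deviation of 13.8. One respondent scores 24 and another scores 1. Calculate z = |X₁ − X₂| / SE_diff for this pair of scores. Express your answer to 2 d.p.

The standard error of measurement is 13.800×√(1 − 0.689) ≈ 13.800×0.558 ≈ 7.696.
SE_diff = SEM × √2 ≈ 7.696 × 1.414 ≈ 10.884
z = 23 / 10.884 ≈ 2.113

2.11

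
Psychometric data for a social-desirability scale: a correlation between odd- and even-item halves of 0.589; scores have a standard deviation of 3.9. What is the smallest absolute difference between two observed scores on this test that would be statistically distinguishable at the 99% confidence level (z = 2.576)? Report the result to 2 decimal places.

Full-length reliability (Spearman-Brown) = 2(0.589)/(1+0.589) ≈ 0.74135
SEM = 3.90000×√(1 − 0.74135) ≈ 1.98346
SE_diff = √2 × SEM ≈ 2.80504
Smallest detectable difference = 2.576×2.80504 ≈ 7.22577

7.23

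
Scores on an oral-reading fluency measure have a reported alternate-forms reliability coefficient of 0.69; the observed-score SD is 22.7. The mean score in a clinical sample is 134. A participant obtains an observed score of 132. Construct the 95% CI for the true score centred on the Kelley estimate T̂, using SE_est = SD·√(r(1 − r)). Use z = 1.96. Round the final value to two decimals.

Estimated true score = 0.690×132 + (1 − 0.690)×134 ≃ 132.620
SE_est = SD × √(r(1 − r)) = 22.700 × √0.214 ≃ 22.700 × 0.462 ≃ 10.499
95% CI: 132.620 ± 20.577 ≃ (112.043, 153.197)

[112.04, 153.20]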